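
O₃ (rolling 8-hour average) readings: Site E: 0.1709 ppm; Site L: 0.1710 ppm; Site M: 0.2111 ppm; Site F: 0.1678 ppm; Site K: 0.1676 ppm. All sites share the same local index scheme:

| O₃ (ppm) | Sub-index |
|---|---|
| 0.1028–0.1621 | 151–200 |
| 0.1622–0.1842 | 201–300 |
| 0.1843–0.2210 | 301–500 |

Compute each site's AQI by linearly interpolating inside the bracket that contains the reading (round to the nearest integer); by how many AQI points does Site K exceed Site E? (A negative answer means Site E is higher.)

Site E 0.1709: bracket 0.1622–0.1842 → index 201–300; slope 99/0.0220, offset 0.0087.
AQI = 201 + 99/0.0220·0.0087 ≈ 240.15 ⇒ 240.
Site L 0.1710: bracket 0.1622–0.1842 → index 201–300; slope 99/0.0220, offset 0.0088.
AQI = 201 + 99/0.0220·0.0088 ≈ 240.60 ⇒ 241.
Site M: 0.2111 ∈ [0.1843, 0.2210] ↔ index [301, 500].
301 + (0.2111−0.1843)·(500−301)/(0.2210−0.1843) = 301 + 0.0268·199/0.0367 ≈ 446.32, so AQI = 446.
Site F: 0.1678 ∈ [0.1622, 0.1842] ↔ index [201, 300].
201 + (0.1678−0.1622)·(300−201)/(0.1842−0.1622) = 201 + 0.0056·99/0.0220 ≈ 226.20, so AQI = 226.
Site K: row 0.1622–0.1842 (AQI 201–300). (300−201)·(0.1676−0.1622)/(0.1842−0.1622) + 201 = 99·0.0054/0.0220 + 201 ≈ 225.30 → 225.
AQIs: Site E=240, Site L=241, Site M=446, Site F=226, Site K=225. Site K (225) − Site E (240) = -15.

-15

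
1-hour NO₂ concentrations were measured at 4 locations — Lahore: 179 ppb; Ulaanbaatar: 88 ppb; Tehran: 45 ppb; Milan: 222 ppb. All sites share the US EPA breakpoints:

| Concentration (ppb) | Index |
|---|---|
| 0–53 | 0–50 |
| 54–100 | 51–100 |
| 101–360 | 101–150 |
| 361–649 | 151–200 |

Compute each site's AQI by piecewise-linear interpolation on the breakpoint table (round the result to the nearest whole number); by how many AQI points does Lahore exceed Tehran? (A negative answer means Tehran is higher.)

Lahore: 179 lies in 101–360, so I_lo=101, I_hi=150, C_lo=101, C_hi=360.
(150−101)/(360−101) × (179−101) + 101 = 49/259 × 78 + 101 ≈ 115.76 → 116.
Ulaanbaatar: 88 lies in 54–100, so I_lo=51, I_hi=100, C_lo=54, C_hi=100.
(100−51)/(100−54) × (88−54) + 51 = 49/46 × 34 + 51 ≈ 87.22 → 87.
Tehran: row 0–53 (AQI 0–50). (50−0)·(45−0)/(53−0) + 0 = 50·45/53 + 0 ≈ 42.45 → 42.
Milan: row 101–360 (AQI 101–150). (150−101)·(222−101)/(360−101) + 101 = 49·121/259 + 101 ≈ 123.89 → 124.
AQIs: Lahore=116, Ulaanbaatar=87, Tehran=42, Milan=124. Lahore (116) − Tehran (42) = 74.

74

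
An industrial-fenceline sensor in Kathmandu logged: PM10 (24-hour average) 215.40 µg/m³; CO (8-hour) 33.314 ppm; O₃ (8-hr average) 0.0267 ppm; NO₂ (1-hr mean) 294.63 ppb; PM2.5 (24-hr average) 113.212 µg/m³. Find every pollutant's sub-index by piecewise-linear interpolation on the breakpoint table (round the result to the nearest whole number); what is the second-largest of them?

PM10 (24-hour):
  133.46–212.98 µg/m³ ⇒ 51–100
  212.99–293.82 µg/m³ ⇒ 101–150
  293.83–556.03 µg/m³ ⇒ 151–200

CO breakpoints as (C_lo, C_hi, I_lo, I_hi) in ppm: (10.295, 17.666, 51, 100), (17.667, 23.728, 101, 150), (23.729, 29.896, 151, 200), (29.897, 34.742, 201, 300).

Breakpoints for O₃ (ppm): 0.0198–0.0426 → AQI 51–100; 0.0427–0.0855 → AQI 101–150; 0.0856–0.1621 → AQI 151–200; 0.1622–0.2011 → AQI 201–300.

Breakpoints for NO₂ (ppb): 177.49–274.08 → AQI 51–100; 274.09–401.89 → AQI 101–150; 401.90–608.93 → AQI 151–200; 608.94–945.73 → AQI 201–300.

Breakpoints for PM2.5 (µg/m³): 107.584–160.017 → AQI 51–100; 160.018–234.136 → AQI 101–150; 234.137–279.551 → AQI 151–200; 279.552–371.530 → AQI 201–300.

PM10 215.40: bracket 212.99–293.82 → index 101–150; slope 49/80.83, offset 2.41.
AQI = 101 + 49/80.83·2.41 ≈ 102.46 ⇒ 102.
CO: 33.314 lies in 29.897–34.742, so I_lo=201, I_hi=300, C_lo=29.897, C_hi=34.742.
(300−201)/(34.742−29.897) × (33.314−29.897) + 201 = 99/4.845 × 3.417 + 201 ≈ 270.82 → 271.
O₃: 0.0267 ∈ [0.0198, 0.0426] ↔ index [51, 100].
51 + (0.0267−0.0198)·(100−51)/(0.0426−0.0198) = 51 + 0.0069·49/0.0228 ≈ 65.83, so AQI = 66.
NO₂: 294.63 lies in 274.09–401.89, so I_lo=101, I_hi=150, C_lo=274.09, C_hi=401.89.
(150−101)/(401.89−274.09) × (294.63−274.09) + 101 = 49/127.80 × 20.54 + 101 ≈ 108.88 → 109.
PM2.5: 113.212 ∈ [107.584, 160.017] ↔ index [51, 100].
51 + (113.212−107.584)·(100−51)/(160.017−107.584) = 51 + 5.628·49/52.433 ≈ 56.26, so AQI = 56.
Sub-indices: PM10→102, CO→271, O₃→66, NO₂→109, PM2.5→56. Ranked high→low: 271, 109, 102, 66, 56. Second-highest sub-index = 109.

109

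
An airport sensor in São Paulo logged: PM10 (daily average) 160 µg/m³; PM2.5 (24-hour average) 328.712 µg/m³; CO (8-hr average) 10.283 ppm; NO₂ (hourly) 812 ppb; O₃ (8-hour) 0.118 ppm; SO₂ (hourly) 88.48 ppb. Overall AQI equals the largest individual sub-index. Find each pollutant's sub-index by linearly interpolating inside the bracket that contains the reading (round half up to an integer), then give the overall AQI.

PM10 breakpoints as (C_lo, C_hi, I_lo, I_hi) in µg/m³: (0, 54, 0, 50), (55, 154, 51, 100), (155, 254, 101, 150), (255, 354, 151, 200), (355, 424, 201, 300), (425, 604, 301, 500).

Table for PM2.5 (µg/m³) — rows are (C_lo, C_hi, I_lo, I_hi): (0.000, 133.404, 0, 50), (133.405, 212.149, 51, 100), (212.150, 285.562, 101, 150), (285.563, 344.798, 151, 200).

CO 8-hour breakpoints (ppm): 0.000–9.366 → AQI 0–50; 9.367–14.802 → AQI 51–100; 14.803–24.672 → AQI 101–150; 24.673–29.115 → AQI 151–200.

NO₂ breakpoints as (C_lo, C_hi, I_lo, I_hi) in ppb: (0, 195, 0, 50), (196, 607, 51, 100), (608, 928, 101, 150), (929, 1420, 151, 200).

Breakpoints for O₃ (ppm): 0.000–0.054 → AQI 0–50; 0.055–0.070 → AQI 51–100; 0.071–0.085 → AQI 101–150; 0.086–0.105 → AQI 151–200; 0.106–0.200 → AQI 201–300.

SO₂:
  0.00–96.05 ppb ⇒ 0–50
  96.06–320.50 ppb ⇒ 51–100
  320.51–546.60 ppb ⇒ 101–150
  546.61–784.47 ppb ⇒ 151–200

PM10 160: bracket 155–254 → index 101–150; slope 49/99, offset 5.
AQI = 101 + 49/99·5 ≈ 103.47 ⇒ 103.
PM2.5: 328.712 lies in 285.563–344.798, so I_lo=151, I_hi=200, C_lo=285.563, C_hi=344.798.
(200−151)/(344.798−285.563) × (328.712−285.563) + 151 = 49/59.235 × 43.149 + 151 ≈ 186.69 → 187.
CO: row 9.367–14.802 (AQI 51–100). (100−51)·(10.283−9.367)/(14.802−9.367) + 51 = 49·0.916/5.435 + 51 ≈ 59.26 → 59.
NO₂: row 608–928 (AQI 101–150). (150−101)·(812−608)/(928−608) + 101 = 49·204/320 + 101 ≈ 132.24 → 132.
O₃: 0.118 lies in 0.106–0.200, so I_lo=201, I_hi=300, C_lo=0.106, C_hi=0.200.
(300−201)/(0.200−0.106) × (0.118−0.106) + 201 = 99/0.094 × 0.012 + 201 ≈ 213.64 → 214.
SO₂: row 0.00–96.05 (AQI 0–50). (50−0)·(88.48−0.00)/(96.05−0.00) + 0 = 50·88.48/96.05 + 0 ≈ 46.06 → 46.
Sub-indices: PM10→103, PM2.5→187, CO→59, NO₂→132, O₃→214, SO₂→46. Overall AQI = max = 214; dominant pollutant is O₃.
AQI 214: Very Unhealthy.

214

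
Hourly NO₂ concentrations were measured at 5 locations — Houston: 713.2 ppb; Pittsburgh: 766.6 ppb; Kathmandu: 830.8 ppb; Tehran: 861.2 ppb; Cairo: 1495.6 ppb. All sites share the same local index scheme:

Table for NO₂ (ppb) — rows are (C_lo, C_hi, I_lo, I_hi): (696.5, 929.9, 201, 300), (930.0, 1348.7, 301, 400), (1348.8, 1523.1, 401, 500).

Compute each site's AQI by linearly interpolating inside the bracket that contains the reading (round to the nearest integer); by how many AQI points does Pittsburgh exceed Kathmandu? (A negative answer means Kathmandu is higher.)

-27

Houston 713.2: bracket 696.5–929.9 → index 201–300; slope 99/233.4, offset 16.7.
AQI = 201 + 99/233.4·16.7 ≈ 208.08 ⇒ 208.
Pittsburgh: row 696.5–929.9 (AQI 201–300). (300−201)·(766.6−696.5)/(929.9−696.5) + 201 = 99·70.1/233.4 + 201 ≈ 230.73 → 231.
Kathmandu: 830.8 lies in 696.5–929.9, so I_lo=201, I_hi=300, C_lo=696.5, C_hi=929.9.
(300−201)/(929.9−696.5) × (830.8−696.5) + 201 = 99/233.4 × 134.3 + 201 ≈ 257.97 → 258.
Tehran: 861.2 lies in 696.5–929.9, so I_lo=201, I_hi=300, C_lo=696.5, C_hi=929.9.
(300−201)/(929.9−696.5) × (861.2−696.5) + 201 = 99/233.4 × 164.7 + 201 ≈ 270.86 → 271.
Cairo: 1495.6 lies in 1348.8–1523.1, so I_lo=401, I_hi=500, C_lo=1348.8, C_hi=1523.1.
(500−401)/(1523.1−1348.8) × (1495.6−1348.8) + 401 = 99/174.3 × 146.8 + 401 ≈ 484.38 → 484.
AQIs: Houston=208, Pittsburgh=231, Kathmandu=258, Tehran=271, Cairo=484. Pittsburgh (231) − Kathmandu (258) = -27.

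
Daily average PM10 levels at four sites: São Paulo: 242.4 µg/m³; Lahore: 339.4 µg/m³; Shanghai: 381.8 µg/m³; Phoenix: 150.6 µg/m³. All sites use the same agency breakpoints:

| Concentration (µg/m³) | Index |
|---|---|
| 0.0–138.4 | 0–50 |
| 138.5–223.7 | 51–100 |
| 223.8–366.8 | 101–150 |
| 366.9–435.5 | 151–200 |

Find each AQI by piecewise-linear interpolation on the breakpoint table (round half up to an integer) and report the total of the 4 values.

468

São Paulo 242.4: bracket 223.8–366.8 → index 101–150; slope 49/143.0, offset 18.6.
AQI = 101 + 49/143.0·18.6 ≈ 107.37 ⇒ 107.
Lahore: 339.4 ∈ [223.8, 366.8] ↔ index [101, 150].
101 + (339.4−223.8)·(150−101)/(366.8−223.8) = 101 + 115.6·49/143.0 ≈ 140.61, so AQI = 141.
Shanghai: row 366.9–435.5 (AQI 151–200). (200−151)·(381.8−366.9)/(435.5−366.9) + 151 = 49·14.9/68.6 + 151 ≈ 161.64 → 162.
Phoenix 150.6: bracket 138.5–223.7 → index 51–100; slope 49/85.2, offset 12.1.
AQI = 51 + 49/85.2·12.1 ≈ 57.96 ⇒ 58.
AQIs: São Paulo=107, Lahore=141, Shanghai=162, Phoenix=58. Sum = 107 + 141 + 162 + 58 = 468.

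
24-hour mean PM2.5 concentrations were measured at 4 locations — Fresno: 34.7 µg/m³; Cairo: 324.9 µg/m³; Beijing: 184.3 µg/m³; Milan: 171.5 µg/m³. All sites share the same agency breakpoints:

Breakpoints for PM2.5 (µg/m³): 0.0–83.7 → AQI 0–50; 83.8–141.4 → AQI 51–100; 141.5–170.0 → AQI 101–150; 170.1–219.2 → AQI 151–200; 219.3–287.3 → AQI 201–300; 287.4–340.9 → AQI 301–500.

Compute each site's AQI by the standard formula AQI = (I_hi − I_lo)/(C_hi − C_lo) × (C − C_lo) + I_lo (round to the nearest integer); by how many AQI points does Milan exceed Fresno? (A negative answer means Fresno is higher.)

Fresno 34.7: bracket 0.0–83.7 → index 0–50; slope 50/83.7, offset 34.7.
AQI = 0 + 50/83.7·34.7 ≈ 20.73 ⇒ 21.
Cairo: row 287.4–340.9 (AQI 301–500). (500−301)·(324.9−287.4)/(340.9−287.4) + 301 = 199·37.5/53.5 + 301 ≈ 440.49 → 440.
Beijing: 184.3 lies in 170.1–219.2, so I_lo=151, I_hi=200, C_lo=170.1, C_hi=219.2.
(200−151)/(219.2−170.1) × (184.3−170.1) + 151 = 49/49.1 × 14.2 + 151 ≈ 165.17 → 165.
Milan: row 170.1–219.2 (AQI 151–200). (200−151)·(171.5−170.1)/(219.2−170.1) + 151 = 49·1.4/49.1 + 151 ≈ 152.40 → 152.
AQIs: Fresno=21, Cairo=440, Beijing=165, Milan=152. Milan (152) − Fresno (21) = 131.

131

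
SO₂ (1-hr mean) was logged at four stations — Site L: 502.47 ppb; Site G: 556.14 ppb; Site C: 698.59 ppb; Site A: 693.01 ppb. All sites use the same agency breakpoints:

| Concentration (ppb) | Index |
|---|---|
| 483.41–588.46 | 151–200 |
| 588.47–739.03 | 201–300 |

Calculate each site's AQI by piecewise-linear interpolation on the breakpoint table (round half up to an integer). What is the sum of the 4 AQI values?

Site L: 502.47 ∈ [483.41, 588.46] ↔ index [151, 200].
151 + (502.47−483.41)·(200−151)/(588.46−483.41) = 151 + 19.06·49/105.05 ≈ 159.89, so AQI = 160.
Site G: 556.14 ∈ [483.41, 588.46] ↔ index [151, 200].
151 + (556.14−483.41)·(200−151)/(588.46−483.41) = 151 + 72.73·49/105.05 ≈ 184.92, so AQI = 185.
Site C: 698.59 ∈ [588.47, 739.03] ↔ index [201, 300].
201 + (698.59−588.47)·(300−201)/(739.03−588.47) = 201 + 110.12·99/150.56 ≈ 273.41, so AQI = 273.
Site A: 693.01 lies in 588.47–739.03, so I_lo=201, I_hi=300, C_lo=588.47, C_hi=739.03.
(300−201)/(739.03−588.47) × (693.01−588.47) + 201 = 99/150.56 × 104.54 + 201 ≈ 269.74 → 270.
AQIs: Site L=160, Site G=185, Site C=273, Site A=270. Sum = 160 + 185 + 273 + 270 = 888.

888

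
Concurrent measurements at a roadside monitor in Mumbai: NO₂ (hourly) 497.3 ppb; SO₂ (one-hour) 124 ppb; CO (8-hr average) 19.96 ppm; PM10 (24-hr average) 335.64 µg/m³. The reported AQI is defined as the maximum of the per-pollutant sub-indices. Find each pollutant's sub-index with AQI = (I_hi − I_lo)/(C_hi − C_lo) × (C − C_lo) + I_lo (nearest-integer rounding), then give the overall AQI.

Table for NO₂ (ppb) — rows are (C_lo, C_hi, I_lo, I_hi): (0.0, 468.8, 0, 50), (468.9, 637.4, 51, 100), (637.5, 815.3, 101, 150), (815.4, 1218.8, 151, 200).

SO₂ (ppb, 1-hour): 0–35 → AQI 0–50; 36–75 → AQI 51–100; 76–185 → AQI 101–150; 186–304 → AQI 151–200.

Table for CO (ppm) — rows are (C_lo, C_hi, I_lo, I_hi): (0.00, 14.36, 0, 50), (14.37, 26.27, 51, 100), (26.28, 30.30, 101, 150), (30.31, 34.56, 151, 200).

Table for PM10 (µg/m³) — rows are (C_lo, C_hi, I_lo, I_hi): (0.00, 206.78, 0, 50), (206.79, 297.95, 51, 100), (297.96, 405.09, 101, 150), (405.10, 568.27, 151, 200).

123

NO₂: 497.3 ∈ [468.9, 637.4] ↔ index [51, 100].
51 + (497.3−468.9)·(100−51)/(637.4−468.9) = 51 + 28.4·49/168.5 ≈ 59.26, so AQI = 59.
SO₂: 124 lies in 76–185, so I_lo=101, I_hi=150, C_lo=76, C_hi=185.
(150−101)/(185−76) × (124−76) + 101 = 49/109 × 48 + 101 ≈ 122.58 → 123.
CO 19.96: bracket 14.37–26.27 → index 51–100; slope 49/11.90, offset 5.59.
AQI = 51 + 49/11.90·5.59 ≈ 74.02 ⇒ 74.
PM10: 335.64 ∈ [297.96, 405.09] ↔ index [101, 150].
101 + (335.64−297.96)·(150−101)/(405.09−297.96) = 101 + 37.68·49/107.13 ≈ 118.23, so AQI = 118.
Sub-indices: NO₂→59, SO₂→123, CO→74, PM10→118. Overall AQI = max = 123; dominant pollutant is SO₂.
AQI 123: Unhealthy for Sensitive Groups.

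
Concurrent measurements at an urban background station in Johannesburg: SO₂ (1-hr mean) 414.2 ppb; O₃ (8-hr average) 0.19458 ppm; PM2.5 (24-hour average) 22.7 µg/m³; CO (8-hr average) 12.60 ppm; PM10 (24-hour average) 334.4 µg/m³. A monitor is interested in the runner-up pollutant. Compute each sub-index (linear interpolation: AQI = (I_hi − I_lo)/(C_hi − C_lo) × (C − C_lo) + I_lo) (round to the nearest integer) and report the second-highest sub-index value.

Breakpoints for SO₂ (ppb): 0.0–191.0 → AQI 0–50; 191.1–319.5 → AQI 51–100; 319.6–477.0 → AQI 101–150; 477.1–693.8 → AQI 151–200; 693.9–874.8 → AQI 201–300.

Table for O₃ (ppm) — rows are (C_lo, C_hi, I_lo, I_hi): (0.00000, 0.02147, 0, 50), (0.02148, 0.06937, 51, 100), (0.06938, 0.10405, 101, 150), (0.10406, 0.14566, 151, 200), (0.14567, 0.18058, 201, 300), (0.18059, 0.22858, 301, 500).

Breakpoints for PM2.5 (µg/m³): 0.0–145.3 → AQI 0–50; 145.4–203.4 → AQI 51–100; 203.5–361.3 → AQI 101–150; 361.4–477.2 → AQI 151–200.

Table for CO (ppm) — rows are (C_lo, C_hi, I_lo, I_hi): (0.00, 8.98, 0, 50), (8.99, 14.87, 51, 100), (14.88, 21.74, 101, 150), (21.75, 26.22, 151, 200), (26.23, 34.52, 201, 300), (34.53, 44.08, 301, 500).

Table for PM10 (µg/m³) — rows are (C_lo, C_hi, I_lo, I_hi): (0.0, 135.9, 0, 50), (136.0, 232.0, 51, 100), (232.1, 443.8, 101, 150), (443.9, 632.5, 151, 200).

SO₂: 414.2 lies in 319.6–477.0, so I_lo=101, I_hi=150, C_lo=319.6, C_hi=477.0.
(150−101)/(477.0−319.6) × (414.2−319.6) + 101 = 49/157.4 × 94.6 + 101 ≈ 130.45 → 130.
O₃: 0.19458 lies in 0.18059–0.22858, so I_lo=301, I_hi=500, C_lo=0.18059, C_hi=0.22858.
(500−301)/(0.22858−0.18059) × (0.19458−0.18059) + 301 = 199/0.04799 × 0.01399 + 301 ≈ 359.01 → 359.
PM2.5 22.7: bracket 0.0–145.3 → index 0–50; slope 50/145.3, offset 22.7.
AQI = 0 + 50/145.3·22.7 ≈ 7.81 ⇒ 8.
CO: 12.60 ∈ [8.99, 14.87] ↔ index [51, 100].
51 + (12.60−8.99)·(100−51)/(14.87−8.99) = 51 + 3.61·49/5.88 ≈ 81.08, so AQI = 81.
PM10 334.4: bracket 232.1–443.8 → index 101–150; slope 49/211.7, offset 102.3.
AQI = 101 + 49/211.7·102.3 ≈ 124.68 ⇒ 125.
Sub-indices: SO₂→130, O₃→359, PM2.5→8, CO→81, PM10→125. Ranked high→low: 359, 130, 125, 81, 8. Second-highest sub-index = 130.

130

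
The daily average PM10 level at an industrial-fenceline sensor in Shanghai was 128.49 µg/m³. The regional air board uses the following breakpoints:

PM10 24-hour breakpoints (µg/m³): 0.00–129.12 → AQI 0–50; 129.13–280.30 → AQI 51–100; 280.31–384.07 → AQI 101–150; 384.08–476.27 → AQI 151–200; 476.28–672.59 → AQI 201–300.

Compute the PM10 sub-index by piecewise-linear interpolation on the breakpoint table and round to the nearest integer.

50

PM10: 128.49 lies in 0.00–129.12, so I_lo=0, I_hi=50, C_lo=0.00, C_hi=129.12.
(50−0)/(129.12−0.00) × (128.49−0.00) + 0 = 50/129.12 × 128.49 + 0 ≈ 49.76 → 50.
AQI 50 falls in the Good category.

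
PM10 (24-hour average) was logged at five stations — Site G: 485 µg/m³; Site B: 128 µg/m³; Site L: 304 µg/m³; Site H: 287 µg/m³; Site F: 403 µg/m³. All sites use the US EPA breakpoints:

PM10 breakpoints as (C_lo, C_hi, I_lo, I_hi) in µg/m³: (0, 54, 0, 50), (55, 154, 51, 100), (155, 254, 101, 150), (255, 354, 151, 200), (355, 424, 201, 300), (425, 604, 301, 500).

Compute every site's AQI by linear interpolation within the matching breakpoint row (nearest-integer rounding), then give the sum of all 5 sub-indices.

Site G: 485 lies in 425–604, so I_lo=301, I_hi=500, C_lo=425, C_hi=604.
(500−301)/(604−425) × (485−425) + 301 = 199/179 × 60 + 301 ≈ 367.70 → 368.
Site B: 128 ∈ [55, 154] ↔ index [51, 100].
51 + (128−55)·(100−51)/(154−55) = 51 + 73·49/99 ≈ 87.13, so AQI = 87.
Site L: 304 lies in 255–354, so I_lo=151, I_hi=200, C_lo=255, C_hi=354.
(200−151)/(354−255) × (304−255) + 151 = 49/99 × 49 + 151 ≈ 175.25 → 175.
Site H 287: bracket 255–354 → index 151–200; slope 49/99, offset 32.
AQI = 151 + 49/99·32 ≈ 166.84 ⇒ 167.
Site F: 403 lies in 355–424, so I_lo=201, I_hi=300, C_lo=355, C_hi=424.
(300−201)/(424−355) × (403−355) + 201 = 99/69 × 48 + 201 ≈ 269.87 → 270.
AQIs: Site G=368, Site B=87, Site L=175, Site H=167, Site F=270. Sum = 368 + 87 + 175 + 167 + 270 = 1067.

1067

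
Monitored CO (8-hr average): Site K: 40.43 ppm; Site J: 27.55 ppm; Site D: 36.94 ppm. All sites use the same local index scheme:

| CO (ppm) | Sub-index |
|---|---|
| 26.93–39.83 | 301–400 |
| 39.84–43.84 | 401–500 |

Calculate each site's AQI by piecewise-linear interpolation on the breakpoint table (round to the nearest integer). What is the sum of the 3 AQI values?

Site K: 40.43 lies in 39.84–43.84, so I_lo=401, I_hi=500, C_lo=39.84, C_hi=43.84.
(500−401)/(43.84−39.84) × (40.43−39.84) + 401 = 99/4.00 × 0.59 + 401 ≈ 415.60 → 416.
Site J: 27.55 ∈ [26.93, 39.83] ↔ index [301, 400].
301 + (27.55−26.93)·(400−301)/(39.83−26.93) = 301 + 0.62·99/12.90 ≈ 305.76, so AQI = 306.
Site D: row 26.93–39.83 (AQI 301–400). (400−301)·(36.94−26.93)/(39.83−26.93) + 301 = 99·10.01/12.90 + 301 ≈ 377.82 → 378.
AQIs: Site K=416, Site J=306, Site D=378. Sum = 416 + 306 + 378 = 1100.

1100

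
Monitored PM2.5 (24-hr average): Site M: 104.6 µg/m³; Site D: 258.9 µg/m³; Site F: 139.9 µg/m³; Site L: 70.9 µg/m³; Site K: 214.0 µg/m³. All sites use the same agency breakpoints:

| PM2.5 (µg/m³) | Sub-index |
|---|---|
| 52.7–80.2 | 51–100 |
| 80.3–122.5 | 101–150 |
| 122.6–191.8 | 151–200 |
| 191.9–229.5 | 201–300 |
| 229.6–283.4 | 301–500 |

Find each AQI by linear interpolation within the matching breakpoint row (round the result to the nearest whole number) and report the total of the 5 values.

1043

Site M: 104.6 lies in 80.3–122.5, so I_lo=101, I_hi=150, C_lo=80.3, C_hi=122.5.
(150−101)/(122.5−80.3) × (104.6−80.3) + 101 = 49/42.2 × 24.3 + 101 ≈ 129.22 → 129.
Site D: row 229.6–283.4 (AQI 301–500). (500−301)·(258.9−229.6)/(283.4−229.6) + 301 = 199·29.3/53.8 + 301 ≈ 409.38 → 409.
Site F: 139.9 lies in 122.6–191.8, so I_lo=151, I_hi=200, C_lo=122.6, C_hi=191.8.
(200−151)/(191.8−122.6) × (139.9−122.6) + 151 = 49/69.2 × 17.3 + 151 ≈ 163.25 → 163.
Site L 70.9: bracket 52.7–80.2 → index 51–100; slope 49/27.5, offset 18.2.
AQI = 51 + 49/27.5·18.2 ≈ 83.43 ⇒ 83.
Site K 214.0: bracket 191.9–229.5 → index 201–300; slope 99/37.6, offset 22.1.
AQI = 201 + 99/37.6·22.1 ≈ 259.19 ⇒ 259.
AQIs: Site M=129, Site D=409, Site F=163, Site L=83, Site K=259. Sum = 129 + 409 + 163 + 83 + 259 = 1043.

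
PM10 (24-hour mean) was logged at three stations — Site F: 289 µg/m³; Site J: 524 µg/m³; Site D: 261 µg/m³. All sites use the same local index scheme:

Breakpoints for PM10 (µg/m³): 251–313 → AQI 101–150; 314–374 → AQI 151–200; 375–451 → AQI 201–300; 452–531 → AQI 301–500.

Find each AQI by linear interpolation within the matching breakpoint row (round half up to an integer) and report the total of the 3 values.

Site F: 289 lies in 251–313, so I_lo=101, I_hi=150, C_lo=251, C_hi=313.
(150−101)/(313−251) × (289−251) + 101 = 49/62 × 38 + 101 ≈ 131.03 → 131.
Site J: 524 lies in 452–531, so I_lo=301, I_hi=500, C_lo=452, C_hi=531.
(500−301)/(531−452) × (524−452) + 301 = 199/79 × 72 + 301 ≈ 482.37 → 482.
Site D 261: bracket 251–313 → index 101–150; slope 49/62, offset 10.
AQI = 101 + 49/62·10 ≈ 108.90 ⇒ 109.
AQIs: Site F=131, Site J=482, Site D=109. Sum = 131 + 482 + 109 = 722.

722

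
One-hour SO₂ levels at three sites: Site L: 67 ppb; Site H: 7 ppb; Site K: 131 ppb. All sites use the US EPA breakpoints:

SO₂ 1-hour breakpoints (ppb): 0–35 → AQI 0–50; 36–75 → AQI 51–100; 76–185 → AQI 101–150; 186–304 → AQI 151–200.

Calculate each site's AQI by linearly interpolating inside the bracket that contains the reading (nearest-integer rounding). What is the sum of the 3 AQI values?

Site L: 67 ∈ [36, 75] ↔ index [51, 100].
51 + (67−36)·(100−51)/(75−36) = 51 + 31·49/39 ≈ 89.95, so AQI = 90.
Site H 7: bracket 0–35 → index 0–50; slope 50/35, offset 7.
AQI = 0 + 50/35·7 ≈ 10.00 ⇒ 10.
Site K: 131 lies in 76–185, so I_lo=101, I_hi=150, C_lo=76, C_hi=185.
(150−101)/(185−76) × (131−76) + 101 = 49/109 × 55 + 101 ≈ 125.72 → 126.
AQIs: Site L=90, Site H=10, Site K=126. Sum = 90 + 10 + 126 = 226.

226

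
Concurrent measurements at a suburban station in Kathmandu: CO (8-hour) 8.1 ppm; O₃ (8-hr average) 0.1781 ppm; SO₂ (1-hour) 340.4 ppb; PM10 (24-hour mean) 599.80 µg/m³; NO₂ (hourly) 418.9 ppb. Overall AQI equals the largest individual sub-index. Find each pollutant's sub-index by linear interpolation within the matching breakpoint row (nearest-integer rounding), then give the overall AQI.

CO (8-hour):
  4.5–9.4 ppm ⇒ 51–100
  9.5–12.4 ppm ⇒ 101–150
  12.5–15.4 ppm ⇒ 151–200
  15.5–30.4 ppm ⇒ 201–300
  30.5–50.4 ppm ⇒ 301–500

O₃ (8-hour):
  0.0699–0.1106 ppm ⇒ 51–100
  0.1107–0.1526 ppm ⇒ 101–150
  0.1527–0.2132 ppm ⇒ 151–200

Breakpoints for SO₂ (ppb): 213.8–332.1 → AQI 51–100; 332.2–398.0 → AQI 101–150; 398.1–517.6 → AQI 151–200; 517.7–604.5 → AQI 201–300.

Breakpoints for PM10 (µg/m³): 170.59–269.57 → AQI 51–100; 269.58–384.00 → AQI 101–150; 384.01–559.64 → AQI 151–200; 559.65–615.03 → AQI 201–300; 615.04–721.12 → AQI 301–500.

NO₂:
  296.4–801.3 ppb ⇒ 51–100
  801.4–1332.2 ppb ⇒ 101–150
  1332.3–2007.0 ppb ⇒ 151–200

CO: 8.1 ∈ [4.5, 9.4] ↔ index [51, 100].
51 + (8.1−4.5)·(100−51)/(9.4−4.5) = 51 + 3.6·49/4.9 ≈ 87.00, so AQI = 87.
O₃: 0.1781 ∈ [0.1527, 0.2132] ↔ index [151, 200].
151 + (0.1781−0.1527)·(200−151)/(0.2132−0.1527) = 151 + 0.0254·49/0.0605 ≈ 171.57, so AQI = 172.
SO₂: 340.4 lies in 332.2–398.0, so I_lo=101, I_hi=150, C_lo=332.2, C_hi=398.0.
(150−101)/(398.0−332.2) × (340.4−332.2) + 101 = 49/65.8 × 8.2 + 101 ≈ 107.11 → 107.
PM10: 599.80 lies in 559.65–615.03, so I_lo=201, I_hi=300, C_lo=559.65, C_hi=615.03.
(300−201)/(615.03−559.65) × (599.80−559.65) + 201 = 99/55.38 × 40.15 + 201 ≈ 272.77 → 273.
NO₂: row 296.4–801.3 (AQI 51–100). (100−51)·(418.9−296.4)/(801.3−296.4) + 51 = 49·122.5/504.9 + 51 ≈ 62.89 → 63.
Sub-indices: CO→87, O₃→172, SO₂→107, PM10→273, NO₂→63. Overall AQI = max = 273; dominant pollutant is PM10.

273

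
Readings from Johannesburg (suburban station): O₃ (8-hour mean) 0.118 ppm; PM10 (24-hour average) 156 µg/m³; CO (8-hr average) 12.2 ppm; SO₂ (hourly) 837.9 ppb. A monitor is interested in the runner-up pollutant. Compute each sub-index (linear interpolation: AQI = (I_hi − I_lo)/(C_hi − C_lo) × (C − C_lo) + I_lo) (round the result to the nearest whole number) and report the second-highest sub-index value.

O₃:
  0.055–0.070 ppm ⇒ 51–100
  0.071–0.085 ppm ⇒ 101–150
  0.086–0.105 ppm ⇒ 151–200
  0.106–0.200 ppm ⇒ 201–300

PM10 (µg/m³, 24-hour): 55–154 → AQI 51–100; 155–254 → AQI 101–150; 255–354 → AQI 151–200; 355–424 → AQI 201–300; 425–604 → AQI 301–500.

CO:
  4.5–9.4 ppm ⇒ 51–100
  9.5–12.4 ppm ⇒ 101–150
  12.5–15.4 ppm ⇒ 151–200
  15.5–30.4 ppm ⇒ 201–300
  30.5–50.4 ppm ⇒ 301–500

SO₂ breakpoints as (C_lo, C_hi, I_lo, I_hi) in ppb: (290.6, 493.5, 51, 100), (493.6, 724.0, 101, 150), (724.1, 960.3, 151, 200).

O₃: 0.118 lies in 0.106–0.200, so I_lo=201, I_hi=300, C_lo=0.106, C_hi=0.200.
(300−201)/(0.200−0.106) × (0.118−0.106) + 201 = 99/0.094 × 0.012 + 201 ≈ 213.64 → 214.
PM10: 156 ∈ [155, 254] ↔ index [101, 150].
101 + (156−155)·(150−101)/(254−155) = 101 + 1·49/99 ≈ 101.49, so AQI = 101.
CO: 12.2 lies in 9.5–12.4, so I_lo=101, I_hi=150, C_lo=9.5, C_hi=12.4.
(150−101)/(12.4−9.5) × (12.2−9.5) + 101 = 49/2.9 × 2.7 + 101 ≈ 146.62 → 147.
SO₂: 837.9 ∈ [724.1, 960.3] ↔ index [151, 200].
151 + (837.9−724.1)·(200−151)/(960.3−724.1) = 151 + 113.8·49/236.2 ≈ 174.61, so AQI = 175.
Sub-indices: O₃→214, PM10→101, CO→147, SO₂→175. Ranked high→low: 214, 175, 147, 101. Second-highest sub-index = 175.

175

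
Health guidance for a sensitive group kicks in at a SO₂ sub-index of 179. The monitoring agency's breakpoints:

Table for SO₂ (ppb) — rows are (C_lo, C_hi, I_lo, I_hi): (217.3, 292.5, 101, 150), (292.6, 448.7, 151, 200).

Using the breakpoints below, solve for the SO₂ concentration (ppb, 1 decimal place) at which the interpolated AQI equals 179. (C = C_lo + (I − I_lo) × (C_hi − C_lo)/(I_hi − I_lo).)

381.8

AQI 179 lies in the 151–200 band, which corresponds to 292.6–448.7 ppb.
C = 292.6 + (179−151)×(448.7−292.6)/(200−151) = 292.6 + 28×156.1/49 ≈ 381.800 ppb → 381.8 ppb to 1 dp.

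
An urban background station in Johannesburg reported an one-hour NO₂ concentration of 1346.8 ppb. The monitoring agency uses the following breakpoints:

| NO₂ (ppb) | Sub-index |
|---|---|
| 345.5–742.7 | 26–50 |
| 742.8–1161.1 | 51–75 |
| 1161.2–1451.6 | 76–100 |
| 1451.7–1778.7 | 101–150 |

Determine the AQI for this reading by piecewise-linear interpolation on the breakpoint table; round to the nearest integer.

91

NO₂: 1346.8 lies in 1161.2–1451.6, so I_lo=76, I_hi=100, C_lo=1161.2, C_hi=1451.6.
(100−76)/(1451.6−1161.2) × (1346.8−1161.2) + 76 = 24/290.4 × 185.6 + 76 ≈ 91.34 → 91.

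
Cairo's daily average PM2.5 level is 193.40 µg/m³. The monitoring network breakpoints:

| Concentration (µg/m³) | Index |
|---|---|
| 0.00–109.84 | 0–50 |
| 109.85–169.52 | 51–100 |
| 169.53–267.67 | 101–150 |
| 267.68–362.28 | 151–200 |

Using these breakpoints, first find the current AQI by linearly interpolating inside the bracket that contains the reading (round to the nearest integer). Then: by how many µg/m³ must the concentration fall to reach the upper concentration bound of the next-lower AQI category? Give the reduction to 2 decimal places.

PM2.5 193.40: bracket 169.53–267.67 → index 101–150; slope 49/98.14, offset 23.87.
AQI = 101 + 49/98.14·23.87 ≈ 112.92 ⇒ 113.
Current AQI 113 is in the Unhealthy for Sensitive Groups range (101–150). The next-lower category tops out at AQI 100, whose upper concentration bound is 169.52 µg/m³.
Reduction needed = 193.40 − 169.52 = 23.88 µg/m³.

23.88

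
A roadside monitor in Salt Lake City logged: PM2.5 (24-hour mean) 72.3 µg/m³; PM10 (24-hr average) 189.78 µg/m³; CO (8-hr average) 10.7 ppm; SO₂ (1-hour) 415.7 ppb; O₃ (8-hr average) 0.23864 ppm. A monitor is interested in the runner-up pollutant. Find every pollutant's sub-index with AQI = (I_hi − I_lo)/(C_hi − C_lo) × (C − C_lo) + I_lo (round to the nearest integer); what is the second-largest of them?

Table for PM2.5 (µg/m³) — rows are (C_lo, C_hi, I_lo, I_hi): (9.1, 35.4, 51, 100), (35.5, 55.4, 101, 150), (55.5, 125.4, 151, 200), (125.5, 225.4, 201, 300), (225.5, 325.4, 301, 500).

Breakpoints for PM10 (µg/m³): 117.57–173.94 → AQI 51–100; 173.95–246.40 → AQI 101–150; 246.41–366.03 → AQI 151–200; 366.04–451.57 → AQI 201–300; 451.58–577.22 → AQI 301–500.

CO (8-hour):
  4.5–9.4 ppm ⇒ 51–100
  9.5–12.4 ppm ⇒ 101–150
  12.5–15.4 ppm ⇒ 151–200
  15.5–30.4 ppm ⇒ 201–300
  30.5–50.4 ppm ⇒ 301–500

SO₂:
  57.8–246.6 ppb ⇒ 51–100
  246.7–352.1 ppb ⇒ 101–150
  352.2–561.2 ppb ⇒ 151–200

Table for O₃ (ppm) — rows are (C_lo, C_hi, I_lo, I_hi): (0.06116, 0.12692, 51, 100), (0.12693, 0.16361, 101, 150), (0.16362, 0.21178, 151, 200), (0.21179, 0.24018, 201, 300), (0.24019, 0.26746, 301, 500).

PM2.5: 72.3 ∈ [55.5, 125.4] ↔ index [151, 200].
151 + (72.3−55.5)·(200−151)/(125.4−55.5) = 151 + 16.8·49/69.9 ≈ 162.78, so AQI = 163.
PM10: 189.78 lies in 173.95–246.40, so I_lo=101, I_hi=150, C_lo=173.95, C_hi=246.40.
(150−101)/(246.40−173.95) × (189.78−173.95) + 101 = 49/72.45 × 15.83 + 101 ≈ 111.71 → 112.
CO 10.7: bracket 9.5–12.4 → index 101–150; slope 49/2.9, offset 1.2.
AQI = 101 + 49/2.9·1.2 ≈ 121.28 ⇒ 121.
SO₂: row 352.2–561.2 (AQI 151–200). (200−151)·(415.7−352.2)/(561.2−352.2) + 151 = 49·63.5/209.0 + 151 ≈ 165.89 → 166.
O₃: 0.23864 lies in 0.21179–0.24018, so I_lo=201, I_hi=300, C_lo=0.21179, C_hi=0.24018.
(300−201)/(0.24018−0.21179) × (0.23864−0.21179) + 201 = 99/0.02839 × 0.02685 + 201 ≈ 294.63 → 295.
Sub-indices: PM2.5→163, PM10→112, CO→121, SO₂→166, O₃→295. Ranked high→low: 295, 166, 163, 121, 112. Second-highest sub-index = 166.

166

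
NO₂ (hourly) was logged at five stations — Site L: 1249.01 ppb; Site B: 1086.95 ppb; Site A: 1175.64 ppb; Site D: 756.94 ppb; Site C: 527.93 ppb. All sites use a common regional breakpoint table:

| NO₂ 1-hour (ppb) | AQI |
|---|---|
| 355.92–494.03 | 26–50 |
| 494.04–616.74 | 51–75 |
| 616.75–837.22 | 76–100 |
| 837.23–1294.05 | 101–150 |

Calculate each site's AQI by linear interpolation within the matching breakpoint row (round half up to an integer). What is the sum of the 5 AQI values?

Site L: row 837.23–1294.05 (AQI 101–150). (150−101)·(1249.01−837.23)/(1294.05−837.23) + 101 = 49·411.78/456.82 + 101 ≈ 145.17 → 145.
Site B: 1086.95 lies in 837.23–1294.05, so I_lo=101, I_hi=150, C_lo=837.23, C_hi=1294.05.
(150−101)/(1294.05−837.23) × (1086.95−837.23) + 101 = 49/456.82 × 249.72 + 101 ≈ 127.79 → 128.
Site A: row 837.23–1294.05 (AQI 101–150). (150−101)·(1175.64−837.23)/(1294.05−837.23) + 101 = 49·338.41/456.82 + 101 ≈ 137.30 → 137.
Site D 756.94: bracket 616.75–837.22 → index 76–100; slope 24/220.47, offset 140.19.
AQI = 76 + 24/220.47·140.19 ≈ 91.26 ⇒ 91.
Site C: 527.93 lies in 494.04–616.74, so I_lo=51, I_hi=75, C_lo=494.04, C_hi=616.74.
(75−51)/(616.74−494.04) × (527.93−494.04) + 51 = 24/122.70 × 33.89 + 51 ≈ 57.63 → 58.
AQIs: Site L=145, Site B=128, Site A=137, Site D=91, Site C=58. Sum = 145 + 128 + 137 + 91 + 58 = 559.

559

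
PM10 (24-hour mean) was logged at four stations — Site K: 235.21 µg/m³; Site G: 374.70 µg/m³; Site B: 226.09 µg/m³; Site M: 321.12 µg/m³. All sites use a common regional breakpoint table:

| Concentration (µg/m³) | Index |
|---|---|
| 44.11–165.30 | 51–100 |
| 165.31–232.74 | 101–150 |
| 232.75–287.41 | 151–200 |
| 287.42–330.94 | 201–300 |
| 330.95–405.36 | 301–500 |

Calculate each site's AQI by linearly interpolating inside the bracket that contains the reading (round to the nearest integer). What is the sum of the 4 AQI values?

994

Site K: 235.21 ∈ [232.75, 287.41] ↔ index [151, 200].
151 + (235.21−232.75)·(200−151)/(287.41−232.75) = 151 + 2.46·49/54.66 ≈ 153.21, so AQI = 153.
Site G: 374.70 lies in 330.95–405.36, so I_lo=301, I_hi=500, C_lo=330.95, C_hi=405.36.
(500−301)/(405.36−330.95) × (374.70−330.95) + 301 = 199/74.41 × 43.75 + 301 ≈ 418.00 → 418.
Site B 226.09: bracket 165.31–232.74 → index 101–150; slope 49/67.43, offset 60.78.
AQI = 101 + 49/67.43·60.78 ≈ 145.17 ⇒ 145.
Site M: row 287.42–330.94 (AQI 201–300). (300−201)·(321.12−287.42)/(330.94−287.42) + 201 = 99·33.70/43.52 + 201 ≈ 277.66 → 278.
AQIs: Site K=153, Site G=418, Site B=145, Site M=278. Sum = 153 + 418 + 145 + 278 = 994.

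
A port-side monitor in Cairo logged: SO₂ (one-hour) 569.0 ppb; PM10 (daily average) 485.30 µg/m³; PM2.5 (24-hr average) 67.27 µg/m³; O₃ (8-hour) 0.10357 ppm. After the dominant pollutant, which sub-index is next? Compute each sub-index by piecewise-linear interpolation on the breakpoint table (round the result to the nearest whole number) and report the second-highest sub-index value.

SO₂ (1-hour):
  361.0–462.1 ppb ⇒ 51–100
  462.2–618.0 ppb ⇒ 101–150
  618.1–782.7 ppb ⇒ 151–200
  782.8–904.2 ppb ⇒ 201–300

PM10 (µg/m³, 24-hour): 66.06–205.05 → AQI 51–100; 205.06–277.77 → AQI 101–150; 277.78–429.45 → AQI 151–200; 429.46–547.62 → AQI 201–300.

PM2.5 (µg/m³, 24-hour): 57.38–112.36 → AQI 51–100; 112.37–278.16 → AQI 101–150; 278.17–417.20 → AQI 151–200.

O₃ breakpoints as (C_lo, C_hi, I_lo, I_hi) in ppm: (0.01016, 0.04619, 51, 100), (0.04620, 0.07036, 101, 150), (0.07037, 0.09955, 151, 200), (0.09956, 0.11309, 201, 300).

230

SO₂: 569.0 lies in 462.2–618.0, so I_lo=101, I_hi=150, C_lo=462.2, C_hi=618.0.
(150−101)/(618.0−462.2) × (569.0−462.2) + 101 = 49/155.8 × 106.8 + 101 ≈ 134.59 → 135.
PM10: 485.30 lies in 429.46–547.62, so I_lo=201, I_hi=300, C_lo=429.46, C_hi=547.62.
(300−201)/(547.62−429.46) × (485.30−429.46) + 201 = 99/118.16 × 55.84 + 201 ≈ 247.79 → 248.
PM2.5: row 57.38–112.36 (AQI 51–100). (100−51)·(67.27−57.38)/(112.36−57.38) + 51 = 49·9.89/54.98 + 51 ≈ 59.81 → 60.
O₃: 0.10357 ∈ [0.09956, 0.11309] ↔ index [201, 300].
201 + (0.10357−0.09956)·(300−201)/(0.11309−0.09956) = 201 + 0.00401·99/0.01353 ≈ 230.34, so AQI = 230.
Sub-indices: SO₂→135, PM10→248, PM2.5→60, O₃→230. Ranked high→low: 248, 230, 135, 60. Second-highest sub-index = 230.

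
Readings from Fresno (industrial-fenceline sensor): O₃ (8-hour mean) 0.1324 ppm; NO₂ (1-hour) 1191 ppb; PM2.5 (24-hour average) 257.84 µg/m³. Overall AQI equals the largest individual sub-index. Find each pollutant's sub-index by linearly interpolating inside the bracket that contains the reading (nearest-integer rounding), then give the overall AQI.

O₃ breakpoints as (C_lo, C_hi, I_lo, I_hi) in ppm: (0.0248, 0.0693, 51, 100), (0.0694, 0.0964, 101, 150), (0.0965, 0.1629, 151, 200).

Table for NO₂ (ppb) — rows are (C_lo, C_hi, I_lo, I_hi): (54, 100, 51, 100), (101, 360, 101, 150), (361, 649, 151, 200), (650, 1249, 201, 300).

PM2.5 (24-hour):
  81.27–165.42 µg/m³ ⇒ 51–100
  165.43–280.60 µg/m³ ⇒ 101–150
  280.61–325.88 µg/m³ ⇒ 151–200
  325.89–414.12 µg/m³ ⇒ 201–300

O₃: row 0.0965–0.1629 (AQI 151–200). (200−151)·(0.1324−0.0965)/(0.1629−0.0965) + 151 = 49·0.0359/0.0664 + 151 ≈ 177.49 → 177.
NO₂ 1191: bracket 650–1249 → index 201–300; slope 99/599, offset 541.
AQI = 201 + 99/599·541 ≈ 290.41 ⇒ 290.
PM2.5 257.84: bracket 165.43–280.60 → index 101–150; slope 49/115.17, offset 92.41.
AQI = 101 + 49/115.17·92.41 ≈ 140.32 ⇒ 140.
Sub-indices: O₃→177, NO₂→290, PM2.5→140. Overall AQI = max = 290; dominant pollutant is NO₂.

290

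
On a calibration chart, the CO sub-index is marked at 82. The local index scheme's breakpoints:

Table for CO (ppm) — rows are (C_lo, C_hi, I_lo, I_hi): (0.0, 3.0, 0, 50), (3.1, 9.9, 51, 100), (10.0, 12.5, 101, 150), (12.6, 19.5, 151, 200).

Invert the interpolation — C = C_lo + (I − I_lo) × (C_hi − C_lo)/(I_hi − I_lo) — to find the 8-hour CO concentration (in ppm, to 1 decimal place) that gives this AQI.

7.4

AQI 82 lies in the 51–100 band, which corresponds to 3.1–9.9 ppm.
C = 3.1 + (82−51)×(9.9−3.1)/(100−51) = 3.1 + 31×6.8/49 ≈ 7.402 ppm → 7.4 ppm to 1 dp.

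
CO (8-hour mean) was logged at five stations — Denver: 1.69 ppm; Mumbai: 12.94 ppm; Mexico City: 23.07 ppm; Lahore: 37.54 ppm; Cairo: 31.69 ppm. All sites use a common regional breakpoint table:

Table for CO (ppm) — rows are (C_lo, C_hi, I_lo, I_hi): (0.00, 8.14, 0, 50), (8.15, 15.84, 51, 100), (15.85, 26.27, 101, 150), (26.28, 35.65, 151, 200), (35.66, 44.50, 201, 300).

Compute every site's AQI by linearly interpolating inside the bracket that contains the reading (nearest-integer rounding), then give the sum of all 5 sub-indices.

628

Denver: 1.69 ∈ [0.00, 8.14] ↔ index [0, 50].
0 + (1.69−0.00)·(50−0)/(8.14−0.00) = 0 + 1.69·50/8.14 ≈ 10.38, so AQI = 10.
Mumbai: 12.94 ∈ [8.15, 15.84] ↔ index [51, 100].
51 + (12.94−8.15)·(100−51)/(15.84−8.15) = 51 + 4.79·49/7.69 ≈ 81.52, so AQI = 82.
Mexico City: row 15.85–26.27 (AQI 101–150). (150−101)·(23.07−15.85)/(26.27−15.85) + 101 = 49·7.22/10.42 + 101 ≈ 134.95 → 135.
Lahore 37.54: bracket 35.66–44.50 → index 201–300; slope 99/8.84, offset 1.88.
AQI = 201 + 99/8.84·1.88 ≈ 222.05 ⇒ 222.
Cairo: row 26.28–35.65 (AQI 151–200). (200−151)·(31.69−26.28)/(35.65−26.28) + 151 = 49·5.41/9.37 + 151 ≈ 179.29 → 179.
AQIs: Denver=10, Mumbai=82, Mexico City=135, Lahore=222, Cairo=179. Sum = 10 + 82 + 135 + 222 + 179 = 628.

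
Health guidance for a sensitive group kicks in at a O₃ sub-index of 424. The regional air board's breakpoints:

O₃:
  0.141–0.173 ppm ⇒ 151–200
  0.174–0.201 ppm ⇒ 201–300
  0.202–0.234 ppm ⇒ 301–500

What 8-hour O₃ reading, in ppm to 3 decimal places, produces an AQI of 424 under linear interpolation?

AQI 424 lies in the 301–500 band, which corresponds to 0.202–0.234 ppm.
C = 0.202 + (424−301)×(0.234−0.202)/(500−301) = 0.202 + 123×0.032/199 ≈ 0.22178 ppm → 0.222 ppm to 3 dp.

0.222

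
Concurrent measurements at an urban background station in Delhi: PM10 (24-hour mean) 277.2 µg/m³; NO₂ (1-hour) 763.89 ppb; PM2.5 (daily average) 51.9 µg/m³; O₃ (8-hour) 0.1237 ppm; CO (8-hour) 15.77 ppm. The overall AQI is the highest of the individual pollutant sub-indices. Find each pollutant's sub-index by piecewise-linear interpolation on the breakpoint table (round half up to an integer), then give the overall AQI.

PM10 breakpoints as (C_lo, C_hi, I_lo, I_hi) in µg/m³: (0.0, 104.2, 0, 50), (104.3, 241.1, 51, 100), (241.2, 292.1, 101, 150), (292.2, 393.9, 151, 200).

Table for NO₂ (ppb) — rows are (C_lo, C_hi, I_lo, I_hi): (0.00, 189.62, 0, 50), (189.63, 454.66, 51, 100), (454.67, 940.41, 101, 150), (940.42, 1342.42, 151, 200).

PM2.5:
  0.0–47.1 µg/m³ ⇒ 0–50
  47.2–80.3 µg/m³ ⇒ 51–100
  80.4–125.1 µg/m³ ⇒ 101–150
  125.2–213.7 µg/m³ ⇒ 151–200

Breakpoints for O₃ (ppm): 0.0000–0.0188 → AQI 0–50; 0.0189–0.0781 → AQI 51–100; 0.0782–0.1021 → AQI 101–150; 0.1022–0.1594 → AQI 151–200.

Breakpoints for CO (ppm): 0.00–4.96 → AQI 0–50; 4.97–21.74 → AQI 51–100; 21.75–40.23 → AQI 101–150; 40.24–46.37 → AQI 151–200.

PM10 277.2: bracket 241.2–292.1 → index 101–150; slope 49/50.9, offset 36.0.
AQI = 101 + 49/50.9·36.0 ≈ 135.66 ⇒ 136.
NO₂: 763.89 ∈ [454.67, 940.41] ↔ index [101, 150].
101 + (763.89−454.67)·(150−101)/(940.41−454.67) = 101 + 309.22·49/485.74 ≈ 132.19, so AQI = 132.
PM2.5: 51.9 lies in 47.2–80.3, so I_lo=51, I_hi=100, C_lo=47.2, C_hi=80.3.
(100−51)/(80.3−47.2) × (51.9−47.2) + 51 = 49/33.1 × 4.7 + 51 ≈ 57.96 → 58.
O₃: row 0.1022–0.1594 (AQI 151–200). (200−151)·(0.1237−0.1022)/(0.1594−0.1022) + 151 = 49·0.0215/0.0572 + 151 ≈ 169.42 → 169.
CO: 15.77 lies in 4.97–21.74, so I_lo=51, I_hi=100, C_lo=4.97, C_hi=21.74.
(100−51)/(21.74−4.97) × (15.77−4.97) + 51 = 49/16.77 × 10.80 + 51 ≈ 82.56 → 83.
Sub-indices: PM10→136, NO₂→132, PM2.5→58, O₃→169, CO→83. Overall AQI = max = 169; dominant pollutant is O₃.

169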